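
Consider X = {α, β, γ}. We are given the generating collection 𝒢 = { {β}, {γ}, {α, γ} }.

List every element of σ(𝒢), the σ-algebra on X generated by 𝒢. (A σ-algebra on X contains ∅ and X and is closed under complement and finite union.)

|σ(𝒢)| = 8.  σ(𝒢) = { {}, {α}, {β}, {γ}, {α, β}, {α, γ}, {β, γ}, X }

Trace:
Take S₀ = 𝒢 ∪ {∅, X} = { {}, {β}, {γ}, {α, γ}, X }.
Iteration 1 (2 new):
  {α, β}  = {γ}ᶜ
  {β, γ}  = {γ} ∪ {β}
  [7 total]
Iteration 2. New:
  {α}  = {β, γ}ᶜ
  [8 total]
Iteration 3: no new sets; the family is a σ-algebra.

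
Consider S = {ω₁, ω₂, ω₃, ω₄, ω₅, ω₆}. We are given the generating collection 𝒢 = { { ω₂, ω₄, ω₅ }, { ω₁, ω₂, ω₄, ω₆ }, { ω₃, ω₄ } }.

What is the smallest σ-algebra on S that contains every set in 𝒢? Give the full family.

Answer: σ(𝒢) = { ∅, { ω₂ }, { ω₃ }, { ω₄ }, { ω₅ }, { ω₁, ω₆ }, { ω₂, ω₃ }, { ω₂, ω₄ }, { ω₂, ω₅ }, { ω₃, ω₄ }, { ω₃, ω₅ }, { ω₄, ω₅ }, { ω₁, ω₂, ω₆ }, { ω₁, ω₃, ω₆ }, { ω₁, ω₄, ω₆ }, { ω₁, ω₅, ω₆ }, { ω₂, ω₃, ω₄ }, { ω₂, ω₃, ω₅ }, { ω₂, ω₄, ω₅ }, { ω₃, ω₄, ω₅ }, { ω₁, ω₂, ω₃, ω₆ }, { ω₁, ω₂, ω₄, ω₆ }, { ω₁, ω₂, ω₅, ω₆ }, { ω₁, ω₃, ω₄, ω₆ }, { ω₁, ω₃, ω₅, ω₆ }, { ω₁, ω₄, ω₅, ω₆ }, { ω₂, ω₃, ω₄, ω₅ }, { ω₁, ω₂, ω₃, ω₄, ω₆ }, { ω₁, ω₂, ω₃, ω₅, ω₆ }, { ω₁, ω₂, ω₄, ω₅, ω₆ }, { ω₁, ω₃, ω₄, ω₅, ω₆ }, S }

Working:
Start: 𝒢 ∪ {∅, S} = { ∅, { ω₃, ω₄ }, { ω₂, ω₄, ω₅ }, { ω₁, ω₂, ω₄, ω₆ }, S }.
Pass 1. New:
  { ω₃, ω₅ }  = ᶜ of { ω₁, ω₂, ω₄, ω₆ }
  { ω₁, ω₃, ω₆ }  = ᶜ of { ω₂, ω₄, ω₅ }
  { ω₁, ω₂, ω₅, ω₆ }  = ᶜ of { ω₃, ω₄ }
  { ω₂, ω₃, ω₄, ω₅ }  = { ω₃, ω₄ } ∪ { ω₂, ω₄, ω₅ }
  { ω₁, ω₂, ω₃, ω₄, ω₆ }  = { ω₃, ω₄ } ∪ { ω₁, ω₂, ω₄, ω₆ }
  { ω₁, ω₂, ω₄, ω₅, ω₆ }  = { ω₁, ω₂, ω₄, ω₆ } ∪ { ω₂, ω₄, ω₅ }
  — 11 sets.
Pass 2: +7 →
  { ω₃ }  = ᶜ of { ω₁, ω₂, ω₄, ω₅, ω₆ }
  { ω₅ }  = ᶜ of { ω₁, ω₂, ω₃, ω₄, ω₆ }
  { ω₁, ω₆ }  = ᶜ of { ω₂, ω₃, ω₄, ω₅ }
  { ω₃, ω₄, ω₅ }  = { ω₃, ω₄ } ∪ { ω₃, ω₅ }
  { ω₁, ω₃, ω₄, ω₆ }  = { ω₃, ω₄ } ∪ { ω₁, ω₃, ω₆ }
  { ω₁, ω₃, ω₅, ω₆ }  = { ω₁, ω₃, ω₆ } ∪ { ω₃, ω₅ }
  { ω₁, ω₂, ω₃, ω₅, ω₆ }  = { ω₁, ω₃, ω₆ } ∪ { ω₁, ω₂, ω₅, ω₆ }
  — 18 sets.
Pass 3. New:
  { ω₄ }  = ᶜ of { ω₁, ω₂, ω₃, ω₅, ω₆ }
  { ω₂, ω₄ }  = ᶜ of { ω₁, ω₃, ω₅, ω₆ }
  { ω₂, ω₅ }  = ᶜ of { ω₁, ω₃, ω₄, ω₆ }
  { ω₁, ω₂, ω₆ }  = ᶜ of { ω₃, ω₄, ω₅ }
  { ω₁, ω₅, ω₆ }  = { ω₁, ω₆ } ∪ { ω₅ }
  { ω₁, ω₃, ω₄, ω₅, ω₆ }  = { ω₁, ω₃, ω₅, ω₆ } ∪ { ω₃, ω₄, ω₅ }
  — 24 sets.
Pass 4: 7 new —
  { ω₂ }  = ᶜ of { ω₁, ω₃, ω₄, ω₅, ω₆ }
  { ω₄, ω₅ }  = { ω₅ } ∪ { ω₄ }
  { ω₁, ω₄, ω₆ }  = { ω₁, ω₆ } ∪ { ω₄ }
  { ω₂, ω₃, ω₄ }  = ᶜ of { ω₁, ω₅, ω₆ }
  { ω₂, ω₃, ω₅ }  = { ω₂, ω₅ } ∪ { ω₃ }
  { ω₁, ω₂, ω₃, ω₆ }  = { ω₁, ω₃, ω₆ } ∪ { ω₁, ω₂, ω₆ }
  { ω₁, ω₄, ω₅, ω₆ }  = { ω₁, ω₅, ω₆ } ∪ { ω₄ }
  — 31 sets.
Pass 5 (1 new):
  { ω₂, ω₃ }  = ᶜ of { ω₁, ω₄, ω₅, ω₆ }
  — 32 sets.
After Pass 6 the family is unchanged; done.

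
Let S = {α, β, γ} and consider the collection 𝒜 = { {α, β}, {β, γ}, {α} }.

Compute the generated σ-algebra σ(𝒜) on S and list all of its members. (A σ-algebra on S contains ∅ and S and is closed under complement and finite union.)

σ(𝒜) = { {}, {α}, {β}, {γ}, {α, β}, {α, γ}, {β, γ}, S }

Trace:
Initial family (5 sets): { {}, {α}, {α, β}, {β, γ}, S }.
Iteration 1. New:
  {γ}  = complement {α, β}
  (now 6)
Iteration 2 (1 new):
  {α, γ}  = {γ} ∪ {α}
  (now 7)
Iteration 3: +1 →
  {β}  = complement {α, γ}
  (now 8)
Iteration 4: already closed under ᶜ and ∪.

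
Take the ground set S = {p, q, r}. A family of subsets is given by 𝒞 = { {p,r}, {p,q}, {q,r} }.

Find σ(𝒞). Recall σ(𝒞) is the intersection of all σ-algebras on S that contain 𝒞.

σ(𝒞) (8 sets): { {}, {p}, {q}, {r}, {p,q}, {p,r}, {q,r}, S }

Check:
Take S₀ = 𝒞 ∪ {∅, S} = { {}, {p,q}, {p,r}, {q,r}, S }.
Round 1 (3 new):
  {p}  = complement {q,r}
  {q}  = complement {p,r}
  {r}  = complement {p,q}
  |family| = 8
After Round 2 the family is unchanged; done.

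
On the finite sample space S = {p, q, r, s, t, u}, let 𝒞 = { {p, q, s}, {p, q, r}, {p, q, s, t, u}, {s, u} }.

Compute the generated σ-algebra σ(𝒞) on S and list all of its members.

σ(𝒞) = { {}, {r}, {s}, {t}, {u}, {p, q}, {r, s}, {r, t}, {r, u}, {s, t}, {s, u}, {t, u}, {p, q, r}, {p, q, s}, {p, q, t}, {p, q, u}, {r, s, t}, {r, s, u}, {r, t, u}, {s, t, u}, {p, q, r, s}, {p, q, r, t}, {p, q, r, u}, {p, q, s, t}, {p, q, s, u}, {p, q, t, u}, {r, s, t, u}, {p, q, r, s, t}, {p, q, r, s, u}, {p, q, r, t, u}, {p, q, s, t, u}, S }

Trace:
Seed the family with 𝒞 together with ∅ and S: { {}, {s, u}, {p, q, r}, {p, q, s}, {p, q, s, t, u}, S }.
Iteration 1 adds 7:
  {r}  = S∖{p, q, s, t, u}
  {r, t, u}  = S∖{p, q, s}
  {s, t, u}  = S∖{p, q, r}
  {p, q, r, s}  = {p, q, r} ∪ {p, q, s}
  {p, q, r, t}  = S∖{s, u}
  {p, q, s, u}  = {s, u} ∪ {p, q, s}
  {p, q, r, s, u}  = {p, q, r} ∪ {s, u}
  — 13 sets.
Iteration 2: 7 new —
  {t}  = S∖{p, q, r, s, u}
  {r, t}  = S∖{p, q, s, u}
  {t, u}  = S∖{p, q, r, s}
  {r, s, u}  = {r} ∪ {s, u}
  {r, s, t, u}  = {r} ∪ {s, t, u}
  {p, q, r, s, t}  = {p, q, s} ∪ {p, q, r, t}
  {p, q, r, t, u}  = {p, q, r} ∪ {r, t, u}
  — 20 sets.
Iteration 3 (5 new):
  {s}  = S∖{p, q, r, t, u}
  {u}  = S∖{p, q, r, s, t}
  {p, q}  = S∖{r, s, t, u}
  {p, q, t}  = S∖{r, s, u}
  {p, q, s, t}  = {p, q, s} ∪ {t}
  — 25 sets.
Iteration 4. New:
  {r, s}  = {r} ∪ {s}
  {r, u}  = S∖{p, q, s, t}
  {s, t}  = {t} ∪ {s}
  {p, q, u}  = {p, q} ∪ {u}
  {r, s, t}  = {s} ∪ {r, t}
  {p, q, r, u}  = {p, q, r} ∪ {u}
  {p, q, t, u}  = {t, u} ∪ {p, q}
  — 32 sets.
Iteration 5: stable.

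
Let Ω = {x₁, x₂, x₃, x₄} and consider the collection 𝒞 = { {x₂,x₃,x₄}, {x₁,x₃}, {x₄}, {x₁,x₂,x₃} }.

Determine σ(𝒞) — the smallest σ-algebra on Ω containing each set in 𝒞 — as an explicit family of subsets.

|σ(𝒞)| = 16.  σ(𝒞) = { ∅, {x₁}, {x₂}, {x₃}, {x₄}, {x₁,x₂}, {x₁,x₃}, {x₁,x₄}, {x₂,x₃}, {x₂,x₄}, {x₃,x₄}, {x₁,x₂,x₃}, {x₁,x₂,x₄}, {x₁,x₃,x₄}, {x₂,x₃,x₄}, Ω }

Check:
Seed the family with 𝒞 together with ∅ and Ω: { ∅, {x₄}, {x₁,x₃}, {x₁,x₂,x₃}, {x₂,x₃,x₄}, Ω }.
Step 1 (3 new):
  {x₁}  = {x₂,x₃,x₄}ᶜ
  {x₂,x₄}  = {x₁,x₃}ᶜ
  {x₁,x₃,x₄}  = {x₁,x₃} ∪ {x₄}
Step 2 (3 new):
  {x₂}  = {x₁,x₃,x₄}ᶜ
  {x₁,x₄}  = {x₄} ∪ {x₁}
  {x₁,x₂,x₄}  = {x₂,x₄} ∪ {x₁}
Step 3. New:
  {x₃}  = {x₁,x₂,x₄}ᶜ
  {x₁,x₂}  = {x₂} ∪ {x₁}
  {x₂,x₃}  = {x₁,x₄}ᶜ
Step 4: +1 →
  {x₃,x₄}  = {x₁,x₂}ᶜ
Step 5: stable.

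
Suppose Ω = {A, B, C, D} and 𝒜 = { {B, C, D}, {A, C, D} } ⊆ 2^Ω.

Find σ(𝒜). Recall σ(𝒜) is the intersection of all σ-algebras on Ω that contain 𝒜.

Start: 𝒜 ∪ {∅, Ω} = { {}, {A, C, D}, {B, C, D}, Ω }.
Step 1 (2 new):
  {A}  = ᶜ of {B, C, D}
  {B}  = ᶜ of {A, C, D}
  (now 6)
Step 2: 1 new —
  {A, B}  = {B} ∪ {A}
  (now 7)
Step 3 adds 1:
  {C, D}  = ᶜ of {A, B}
  (now 8)
Step 4: stable.

σ(𝒜) = { {}, {A}, {B}, {A, B}, {C, D}, {A, C, D}, {B, C, D}, Ω }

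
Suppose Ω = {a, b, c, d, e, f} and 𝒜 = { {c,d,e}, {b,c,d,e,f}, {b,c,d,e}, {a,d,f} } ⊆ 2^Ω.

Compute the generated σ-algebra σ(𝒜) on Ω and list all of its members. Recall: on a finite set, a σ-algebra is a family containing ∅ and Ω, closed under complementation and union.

Begin from { ∅, {a,d,f}, {c,d,e}, {b,c,d,e}, {b,c,d,e,f}, Ω } (that is, 𝒜 plus ∅ and Ω).
Iteration 1: 5 new —
  {a}  = ᶜ of {b,c,d,e,f}
  {a,f}  = ᶜ of {b,c,d,e}
  {a,b,f}  = ᶜ of {c,d,e}
  {b,c,e}  = ᶜ of {a,d,f}
  {a,c,d,e,f}  = {c,d,e} ∪ {a,d,f}
  |family| = 11
Iteration 2 (6 new):
  {b}  = ᶜ of {a,c,d,e,f}
  {a,b,c,e}  = {b,c,e} ∪ {a}
  {a,b,d,f}  = {a,d,f} ∪ {a,b,f}
  {a,c,d,e}  = {c,d,e} ∪ {a}
  {a,b,c,d,e}  = {b,c,d,e} ∪ {a}
  {a,b,c,e,f}  = {a,f} ∪ {b,c,e}
  |family| = 17
Iteration 3: 6 new —
  {d}  = ᶜ of {a,b,c,e,f}
  {f}  = ᶜ of {a,b,c,d,e}
  {a,b}  = {b} ∪ {a}
  {b,f}  = ᶜ of {a,c,d,e}
  {c,e}  = ᶜ of {a,b,d,f}
  {d,f}  = ᶜ of {a,b,c,e}
  |family| = 23
Iteration 4. New:
  {a,d}  = {a} ∪ {d}
  {b,d}  = {b} ∪ {d}
  {a,b,d}  = {a,b} ∪ {d}
  {a,c,e}  = {a} ∪ {c,e}
  {b,d,f}  = {b} ∪ {d,f}
  {c,e,f}  = {f} ∪ {c,e}
  {a,c,e,f}  = {a,f} ∪ {c,e}
  {b,c,e,f}  = {b,f} ∪ {b,c,e}
  {c,d,e,f}  = ᶜ of {a,b}
  |family| = 32
Iteration 5: already closed under ᶜ and ∪.

Hence σ(𝒜) has 32 members: { ∅, {a}, {b}, {d}, {f}, {a,b}, {a,d}, {a,f}, {b,d}, {b,f}, {c,e}, {d,f}, {a,b,d}, {a,b,f}, {a,c,e}, {a,d,f}, {b,c,e}, {b,d,f}, {c,d,e}, {c,e,f}, {a,b,c,e}, {a,b,d,f}, {a,c,d,e}, {a,c,e,f}, {b,c,d,e}, {b,c,e,f}, {c,d,e,f}, {a,b,c,d,e}, {a,b,c,e,f}, {a,c,d,e,f}, {b,c,d,e,f}, Ω }.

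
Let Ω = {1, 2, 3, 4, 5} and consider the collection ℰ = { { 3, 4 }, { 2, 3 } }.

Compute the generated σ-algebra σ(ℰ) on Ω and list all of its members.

Begin from { ∅, { 2, 3 }, { 3, 4 }, Ω } (that is, ℰ plus ∅ and Ω).
Pass 1. New:
  { 1, 2, 5 }  = { 3, 4 }ᶜ
  { 1, 4, 5 }  = { 2, 3 }ᶜ
  { 2, 3, 4 }  = { 2, 3 } ∪ { 3, 4 }
  |family| = 7
Pass 2: 4 new —
  { 1, 5 }  = { 2, 3, 4 }ᶜ
  { 1, 2, 3, 5 }  = { 1, 2, 5 } ∪ { 2, 3 }
  { 1, 2, 4, 5 }  = { 1, 4, 5 } ∪ { 1, 2, 5 }
  { 1, 3, 4, 5 }  = { 1, 4, 5 } ∪ { 3, 4 }
  |family| = 11
Pass 3 adds 3:
  { 2 }  = { 1, 3, 4, 5 }ᶜ
  { 3 }  = { 1, 2, 4, 5 }ᶜ
  { 4 }  = { 1, 2, 3, 5 }ᶜ
  |family| = 14
Pass 4. New:
  { 2, 4 }  = { 4 } ∪ { 2 }
  { 1, 3, 5 }  = { 3 } ∪ { 1, 5 }
  |family| = 16
Pass 5: stable.

|σ(ℰ)| = 16.  σ(ℰ) = { ∅, { 2 }, { 3 }, { 4 }, { 1, 5 }, { 2, 3 }, { 2, 4 }, { 3, 4 }, { 1, 2, 5 }, { 1, 3, 5 }, { 1, 4, 5 }, { 2, 3, 4 }, { 1, 2, 3, 5 }, { 1, 2, 4, 5 }, { 1, 3, 4, 5 }, Ω }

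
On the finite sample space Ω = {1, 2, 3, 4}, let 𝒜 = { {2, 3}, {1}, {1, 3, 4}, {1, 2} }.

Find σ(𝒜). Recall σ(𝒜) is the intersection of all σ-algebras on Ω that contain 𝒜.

Take S₀ = 𝒜 ∪ {∅, Ω} = { ∅, {1}, {1, 2}, {2, 3}, {1, 3, 4}, Ω }.
Pass 1. New:
  {2}  = Ω∖{1, 3, 4}
  {1, 4}  = Ω∖{2, 3}
  {3, 4}  = Ω∖{1, 2}
  {1, 2, 3}  = {2, 3} ∪ {1, 2}
  {2, 3, 4}  = Ω∖{1}
  (now 11)
Pass 2 (2 new):
  {4}  = Ω∖{1, 2, 3}
  {1, 2, 4}  = {1, 2} ∪ {1, 4}
  (now 13)
Pass 3 adds 2:
  {3}  = Ω∖{1, 2, 4}
  {2, 4}  = {4} ∪ {2}
  (now 15)
Pass 4: +1 →
  {1, 3}  = Ω∖{2, 4}
  (now 16)
Pass 5: already closed under ᶜ and ∪.

σ(𝒜) = { ∅, {1}, {2}, {3}, {4}, {1, 2}, {1, 3}, {1, 4}, {2, 3}, {2, 4}, {3, 4}, {1, 2, 3}, {1, 2, 4}, {1, 3, 4}, {2, 3, 4}, Ω }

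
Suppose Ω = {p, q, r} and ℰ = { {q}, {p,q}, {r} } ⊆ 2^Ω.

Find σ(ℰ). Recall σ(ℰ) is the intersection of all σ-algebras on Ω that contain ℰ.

Take S₀ = ℰ ∪ {∅, Ω} = { ∅, {q}, {r}, {p,q}, Ω }.
Iteration 1 (2 new):
  {p,r}  = complement {q}
  {q,r}  = {r} ∪ {q}
Iteration 2: 1 new —
  {p}  = complement {q,r}
Iteration 3: closed — nothing new.

Therefore σ(ℰ) = { ∅, {p}, {q}, {r}, {p,q}, {p,r}, {q,r}, Ω } (|σ(ℰ)| = 8).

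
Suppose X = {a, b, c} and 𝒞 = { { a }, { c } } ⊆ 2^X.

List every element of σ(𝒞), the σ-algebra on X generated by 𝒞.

Answer: σ(𝒞) = { {  }, { a }, { b }, { c }, { a, b }, { a, c }, { b, c }, X }

Working:
Take S₀ = 𝒞 ∪ {∅, X} = { {  }, { a }, { c }, X }.
Iteration 1: 3 new —
  { a, b }  = complement { c }
  { a, c }  = { c } ∪ { a }
  { b, c }  = complement { a }
  (now 7)
Iteration 2: 1 new —
  { b }  = complement { a, c }
  (now 8)
Iteration 3 adds nothing — fixpoint reached.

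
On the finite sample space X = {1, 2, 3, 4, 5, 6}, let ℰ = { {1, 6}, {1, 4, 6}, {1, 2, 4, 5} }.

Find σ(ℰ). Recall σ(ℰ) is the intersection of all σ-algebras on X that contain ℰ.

Take S₀ = ℰ ∪ {∅, X} = { ∅, {1, 6}, {1, 4, 6}, {1, 2, 4, 5}, X }.
Iteration 1 adds 4:
  {3, 6}  = complement {1, 2, 4, 5}
  {2, 3, 5}  = complement {1, 4, 6}
  {2, 3, 4, 5}  = complement {1, 6}
  {1, 2, 4, 5, 6}  = {1, 6} ∪ {1, 2, 4, 5}
  — 9 sets.
Iteration 2 (7 new):
  {3}  = complement {1, 2, 4, 5, 6}
  {1, 3, 6}  = {1, 6} ∪ {3, 6}
  {1, 3, 4, 6}  = {1, 4, 6} ∪ {3, 6}
  {2, 3, 5, 6}  = {2, 3, 5} ∪ {3, 6}
  {1, 2, 3, 4, 5}  = {2, 3, 4, 5} ∪ {1, 2, 4, 5}
  {1, 2, 3, 5, 6}  = {1, 6} ∪ {2, 3, 5}
  {2, 3, 4, 5, 6}  = {2, 3, 4, 5} ∪ {3, 6}
  — 16 sets.
Iteration 3 adds 6:
  {1}  = complement {2, 3, 4, 5, 6}
  {4}  = complement {1, 2, 3, 5, 6}
  {6}  = complement {1, 2, 3, 4, 5}
  {1, 4}  = complement {2, 3, 5, 6}
  {2, 5}  = complement {1, 3, 4, 6}
  {2, 4, 5}  = complement {1, 3, 6}
  — 22 sets.
Iteration 4 (10 new):
  {1, 3}  = {1} ∪ {3}
  {3, 4}  = {3} ∪ {4}
  {4, 6}  = {6} ∪ {4}
  {1, 2, 5}  = {2, 5} ∪ {1}
  {1, 3, 4}  = {3} ∪ {1, 4}
  {2, 5, 6}  = {2, 5} ∪ {6}
  {3, 4, 6}  = {3, 6} ∪ {4}
  {1, 2, 3, 5}  = {1} ∪ {2, 3, 5}
  {1, 2, 5, 6}  = {2, 5} ∪ {1, 6}
  {2, 4, 5, 6}  = {6} ∪ {2, 4, 5}
  — 32 sets.
Iteration 5: no new sets; the family is a σ-algebra.

Hence σ(ℰ) has 32 members: { ∅, {1}, {3}, {4}, {6}, {1, 3}, {1, 4}, {1, 6}, {2, 5}, {3, 4}, {3, 6}, {4, 6}, {1, 2, 5}, {1, 3, 4}, {1, 3, 6}, {1, 4, 6}, {2, 3, 5}, {2, 4, 5}, {2, 5, 6}, {3, 4, 6}, {1, 2, 3, 5}, {1, 2, 4, 5}, {1, 2, 5, 6}, {1, 3, 4, 6}, {2, 3, 4, 5}, {2, 3, 5, 6}, {2, 4, 5, 6}, {1, 2, 3, 4, 5}, {1, 2, 3, 5, 6}, {1, 2, 4, 5, 6}, {2, 3, 4, 5, 6}, X }.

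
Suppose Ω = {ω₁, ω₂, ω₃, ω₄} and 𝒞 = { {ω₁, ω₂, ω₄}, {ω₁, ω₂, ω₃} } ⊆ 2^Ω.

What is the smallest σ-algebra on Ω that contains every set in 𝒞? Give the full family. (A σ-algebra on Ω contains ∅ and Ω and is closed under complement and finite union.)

σ(𝒞) = { ∅, {ω₃}, {ω₄}, {ω₁, ω₂}, {ω₃, ω₄}, {ω₁, ω₂, ω₃}, {ω₁, ω₂, ω₄}, Ω }

Trace:
Initial family (4 sets): { ∅, {ω₁, ω₂, ω₃}, {ω₁, ω₂, ω₄}, Ω }.
Round 1: +2 →
  {ω₃}  = {ω₁, ω₂, ω₄}ᶜ
  {ω₄}  = {ω₁, ω₂, ω₃}ᶜ
  (now 6)
Round 2: 1 new —
  {ω₃, ω₄}  = {ω₃} ∪ {ω₄}
  (now 7)
Round 3: 1 new —
  {ω₁, ω₂}  = {ω₃, ω₄}ᶜ
  (now 8)
Round 4: no new sets; the family is a σ-algebra.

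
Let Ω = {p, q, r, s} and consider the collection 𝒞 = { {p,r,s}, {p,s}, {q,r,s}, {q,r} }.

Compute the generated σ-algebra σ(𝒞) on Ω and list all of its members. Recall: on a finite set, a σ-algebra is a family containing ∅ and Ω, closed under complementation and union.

Initial family (6 sets): { {}, {p,s}, {q,r}, {p,r,s}, {q,r,s}, Ω }.
Step 1. New:
  {p}  = Ω∖{q,r,s}
  {q}  = Ω∖{p,r,s}
Step 2: +3 →
  {p,q}  = {q} ∪ {p}
  {p,q,r}  = {q,r} ∪ {p}
  {p,q,s}  = {q} ∪ {p,s}
Step 3: +3 →
  {r}  = Ω∖{p,q,s}
  {s}  = Ω∖{p,q,r}
  {r,s}  = Ω∖{p,q}
Step 4. New:
  {p,r}  = {r} ∪ {p}
  {q,s}  = {s} ∪ {q}
Step 5: stable.

σ(𝒞) = { {}, {p}, {q}, {r}, {s}, {p,q}, {p,r}, {p,s}, {q,r}, {q,s}, {r,s}, {p,q,r}, {p,q,s}, {p,r,s}, {q,r,s}, Ω }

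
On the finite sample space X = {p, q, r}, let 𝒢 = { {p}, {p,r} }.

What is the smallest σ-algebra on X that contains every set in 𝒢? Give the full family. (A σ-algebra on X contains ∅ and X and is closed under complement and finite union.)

Begin from { {}, {p}, {p,r}, X } (that is, 𝒢 plus ∅ and X).
Iteration 1: 2 new —
  {q}  = complement {p,r}
  {q,r}  = complement {p}
  |family| = 6
Iteration 2 (1 new):
  {p,q}  = {q} ∪ {p}
  |family| = 7
Iteration 3: +1 →
  {r}  = complement {p,q}
  |family| = 8
Iteration 4: no new sets; the family is a σ-algebra.

σ(𝒢) = { {}, {p}, {q}, {r}, {p,q}, {p,r}, {q,r}, X }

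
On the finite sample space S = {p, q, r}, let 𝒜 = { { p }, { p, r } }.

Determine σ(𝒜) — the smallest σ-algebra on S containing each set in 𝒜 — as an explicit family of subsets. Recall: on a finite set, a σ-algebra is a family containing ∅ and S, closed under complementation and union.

|σ(𝒜)| = 8.  σ(𝒜) = { {  }, { p }, { q }, { r }, { p, q }, { p, r }, { q, r }, S }

Working:
Seed the family with 𝒜 together with ∅ and S: { {  }, { p }, { p, r }, S }.
Round 1: +2 →
  { q }  = ᶜ of { p, r }
  { q, r }  = ᶜ of { p }
  (now 6)
Round 2: 1 new —
  { p, q }  = { q } ∪ { p }
  (now 7)
Round 3: 1 new —
  { r }  = ᶜ of { p, q }
  (now 8)
Round 4: stable.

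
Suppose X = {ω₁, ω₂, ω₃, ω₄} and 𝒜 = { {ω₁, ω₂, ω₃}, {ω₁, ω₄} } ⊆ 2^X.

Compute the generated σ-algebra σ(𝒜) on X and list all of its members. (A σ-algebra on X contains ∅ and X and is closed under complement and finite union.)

Initial family (4 sets): { {}, {ω₁, ω₄}, {ω₁, ω₂, ω₃}, X }.
Iteration 1: +2 →
  {ω₄}  = X∖{ω₁, ω₂, ω₃}
  {ω₂, ω₃}  = X∖{ω₁, ω₄}
  — 6 sets.
Iteration 2: +1 →
  {ω₂, ω₃, ω₄}  = {ω₂, ω₃} ∪ {ω₄}
  — 7 sets.
Iteration 3: +1 →
  {ω₁}  = X∖{ω₂, ω₃, ω₄}
  — 8 sets.
Iteration 4: no new sets; the family is a σ-algebra.

Hence σ(𝒜) has 8 members: { {}, {ω₁}, {ω₄}, {ω₁, ω₄}, {ω₂, ω₃}, {ω₁, ω₂, ω₃}, {ω₂, ω₃, ω₄}, X }.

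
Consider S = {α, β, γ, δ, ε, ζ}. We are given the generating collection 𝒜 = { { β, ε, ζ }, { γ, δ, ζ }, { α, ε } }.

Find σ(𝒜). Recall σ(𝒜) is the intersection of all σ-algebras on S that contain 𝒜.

σ(𝒜) (32 sets): { {  }, { α }, { β }, { ε }, { ζ }, { α, β }, { α, ε }, { α, ζ }, { β, ε }, { β, ζ }, { γ, δ }, { ε, ζ }, { α, β, ε }, { α, β, ζ }, { α, γ, δ }, { α, ε, ζ }, { β, γ, δ }, { β, ε, ζ }, { γ, δ, ε }, { γ, δ, ζ }, { α, β, γ, δ }, { α, β, ε, ζ }, { α, γ, δ, ε }, { α, γ, δ, ζ }, { β, γ, δ, ε }, { β, γ, δ, ζ }, { γ, δ, ε, ζ }, { α, β, γ, δ, ε }, { α, β, γ, δ, ζ }, { α, γ, δ, ε, ζ }, { β, γ, δ, ε, ζ }, S }

Working:
Take S₀ = 𝒜 ∪ {∅, S} = { {  }, { α, ε }, { β, ε, ζ }, { γ, δ, ζ }, S }.
Round 1. New:
  { α, β, ε }  = S∖{ γ, δ, ζ }
  { α, γ, δ }  = S∖{ β, ε, ζ }
  { α, β, ε, ζ }  = { α, ε } ∪ { β, ε, ζ }
  { β, γ, δ, ζ }  = S∖{ α, ε }
  { α, γ, δ, ε, ζ }  = { α, ε } ∪ { γ, δ, ζ }
  { β, γ, δ, ε, ζ }  = { γ, δ, ζ } ∪ { β, ε, ζ }
  — 11 sets.
Round 2: +7 →
  { α }  = S∖{ β, γ, δ, ε, ζ }
  { β }  = S∖{ α, γ, δ, ε, ζ }
  { γ, δ }  = S∖{ α, β, ε, ζ }
  { α, γ, δ, ε }  = { α, γ, δ } ∪ { α, ε }
  { α, γ, δ, ζ }  = { α, γ, δ } ∪ { γ, δ, ζ }
  { α, β, γ, δ, ε }  = { α, β, ε } ∪ { α, γ, δ }
  { α, β, γ, δ, ζ }  = { α, γ, δ } ∪ { β, γ, δ, ζ }
  — 18 sets.
Round 3: 7 new —
  { ε }  = S∖{ α, β, γ, δ, ζ }
  { ζ }  = S∖{ α, β, γ, δ, ε }
  { α, β }  = { β } ∪ { α }
  { β, ε }  = S∖{ α, γ, δ, ζ }
  { β, ζ }  = S∖{ α, γ, δ, ε }
  { β, γ, δ }  = { γ, δ } ∪ { β }
  { α, β, γ, δ }  = { α, γ, δ } ∪ { β }
  — 25 sets.
Round 4: 7 new —
  { α, ζ }  = { ζ } ∪ { α }
  { ε, ζ }  = S∖{ α, β, γ, δ }
  { α, β, ζ }  = { α, β } ∪ { β, ζ }
  { α, ε, ζ }  = S∖{ β, γ, δ }
  { γ, δ, ε }  = { γ, δ } ∪ { ε }
  { β, γ, δ, ε }  = { β, ε } ∪ { γ, δ }
  { γ, δ, ε, ζ }  = S∖{ α, β }
  — 32 sets.
Round 5 adds nothing — fixpoint reached.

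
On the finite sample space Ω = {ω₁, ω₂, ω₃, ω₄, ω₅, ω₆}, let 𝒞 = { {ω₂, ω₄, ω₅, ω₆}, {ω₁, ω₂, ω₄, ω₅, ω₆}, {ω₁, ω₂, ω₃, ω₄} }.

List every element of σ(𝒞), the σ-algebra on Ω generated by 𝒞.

Seed the family with 𝒞 together with ∅ and Ω: { ∅, {ω₁, ω₂, ω₃, ω₄}, {ω₂, ω₄, ω₅, ω₆}, {ω₁, ω₂, ω₄, ω₅, ω₆}, Ω }.
Step 1 adds 3:
  {ω₃}  = ᶜ of {ω₁, ω₂, ω₄, ω₅, ω₆}
  {ω₁, ω₃}  = ᶜ of {ω₂, ω₄, ω₅, ω₆}
  {ω₅, ω₆}  = ᶜ of {ω₁, ω₂, ω₃, ω₄}
  (now 8)
Step 2: +3 →
  {ω₃, ω₅, ω₆}  = {ω₃} ∪ {ω₅, ω₆}
  {ω₁, ω₃, ω₅, ω₆}  = {ω₁, ω₃} ∪ {ω₅, ω₆}
  {ω₂, ω₃, ω₄, ω₅, ω₆}  = {ω₃} ∪ {ω₂, ω₄, ω₅, ω₆}
  (now 11)
Step 3. New:
  {ω₁}  = ᶜ of {ω₂, ω₃, ω₄, ω₅, ω₆}
  {ω₂, ω₄}  = ᶜ of {ω₁, ω₃, ω₅, ω₆}
  {ω₁, ω₂, ω₄}  = ᶜ of {ω₃, ω₅, ω₆}
  (now 14)
Step 4 adds 2:
  {ω₁, ω₅, ω₆}  = {ω₅, ω₆} ∪ {ω₁}
  {ω₂, ω₃, ω₄}  = {ω₃} ∪ {ω₂, ω₄}
  (now 16)
After Step 5 the family is unchanged; done.

Hence σ(𝒞) has 16 members: { ∅, {ω₁}, {ω₃}, {ω₁, ω₃}, {ω₂, ω₄}, {ω₅, ω₆}, {ω₁, ω₂, ω₄}, {ω₁, ω₅, ω₆}, {ω₂, ω₃, ω₄}, {ω₃, ω₅, ω₆}, {ω₁, ω₂, ω₃, ω₄}, {ω₁, ω₃, ω₅, ω₆}, {ω₂, ω₄, ω₅, ω₆}, {ω₁, ω₂, ω₄, ω₅, ω₆}, {ω₂, ω₃, ω₄, ω₅, ω₆}, Ω }.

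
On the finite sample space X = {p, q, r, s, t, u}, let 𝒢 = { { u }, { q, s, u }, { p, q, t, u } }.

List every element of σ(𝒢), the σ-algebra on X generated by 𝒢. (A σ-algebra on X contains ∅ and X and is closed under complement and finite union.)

Start: 𝒢 ∪ {∅, X} = { ∅, { u }, { q, s, u }, { p, q, t, u }, X }.
Iteration 1. New:
  { r, s }  = complement { p, q, t, u }
  { p, r, t }  = complement { q, s, u }
  { p, q, r, s, t }  = complement { u }
  { p, q, s, t, u }  = { q, s, u } ∪ { p, q, t, u }
  — 9 sets.
Iteration 2 (6 new):
  { r }  = complement { p, q, s, t, u }
  { r, s, u }  = { r, s } ∪ { u }
  { p, r, s, t }  = { r, s } ∪ { p, r, t }
  { p, r, t, u }  = { p, r, t } ∪ { u }
  { q, r, s, u }  = { q, s, u } ∪ { r, s }
  { p, q, r, t, u }  = { p, r, t } ∪ { p, q, t, u }
  — 15 sets.
Iteration 3 adds 7:
  { s }  = complement { p, q, r, t, u }
  { p, t }  = complement { q, r, s, u }
  { q, s }  = complement { p, r, t, u }
  { q, u }  = complement { p, r, s, t }
  { r, u }  = { r } ∪ { u }
  { p, q, t }  = complement { r, s, u }
  { p, r, s, t, u }  = { p, r, t, u } ∪ { r, s }
  — 22 sets.
Iteration 4. New:
  { q }  = complement { p, r, s, t, u }
  { s, u }  = { u } ∪ { s }
  { p, s, t }  = { p, t } ∪ { s }
  { p, t, u }  = { p, t } ∪ { u }
  { q, r, s }  = { r, s } ∪ { q, s }
  { q, r, u }  = { q, u } ∪ { r }
  { p, q, r, t }  = { p, r, t } ∪ { p, q, t }
  { p, q, s, t }  = complement { r, u }
  — 30 sets.
Iteration 5. New:
  { q, r }  = { q } ∪ { r }
  { p, s, t, u }  = { p, s, t } ∪ { u }
  — 32 sets.
Iteration 6 adds nothing — fixpoint reached.

Therefore σ(𝒢) = { ∅, { q }, { r }, { s }, { u }, { p, t }, { q, r }, { q, s }, { q, u }, { r, s }, { r, u }, { s, u }, { p, q, t }, { p, r, t }, { p, s, t }, { p, t, u }, { q, r, s }, { q, r, u }, { q, s, u }, { r, s, u }, { p, q, r, t }, { p, q, s, t }, { p, q, t, u }, { p, r, s, t }, { p, r, t, u }, { p, s, t, u }, { q, r, s, u }, { p, q, r, s, t }, { p, q, r, t, u }, { p, q, s, t, u }, { p, r, s, t, u }, X } (|σ(𝒢)| = 32).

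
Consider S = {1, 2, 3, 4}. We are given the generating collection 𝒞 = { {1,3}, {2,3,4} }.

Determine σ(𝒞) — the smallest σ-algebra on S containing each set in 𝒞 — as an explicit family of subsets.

σ(𝒞) (8 sets): { {}, {1}, {3}, {1,3}, {2,4}, {1,2,4}, {2,3,4}, S }

Trace:
Start: 𝒞 ∪ {∅, S} = { {}, {1,3}, {2,3,4}, S }.
Round 1 (2 new):
  {1}  = S∖{2,3,4}
  {2,4}  = S∖{1,3}
  |family| = 6
Round 2: +1 →
  {1,2,4}  = {2,4} ∪ {1}
  |family| = 7
Round 3 (1 new):
  {3}  = S∖{1,2,4}
  |family| = 8
After Round 4 the family is unchanged; done.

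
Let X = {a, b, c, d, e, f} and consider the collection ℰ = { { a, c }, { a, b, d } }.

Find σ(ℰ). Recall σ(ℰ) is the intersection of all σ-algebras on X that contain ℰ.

Take S₀ = ℰ ∪ {∅, X} = { {}, { a, c }, { a, b, d }, X }.
Step 1 adds 3:
  { c, e, f }  = ᶜ of { a, b, d }
  { a, b, c, d }  = { a, b, d } ∪ { a, c }
  { b, d, e, f }  = ᶜ of { a, c }
  (now 7)
Step 2. New:
  { e, f }  = ᶜ of { a, b, c, d }
  { a, c, e, f }  = { a, c } ∪ { c, e, f }
  { a, b, d, e, f }  = { b, d, e, f } ∪ { a, b, d }
  { b, c, d, e, f }  = { b, d, e, f } ∪ { c, e, f }
  (now 11)
Step 3: +3 →
  { a }  = ᶜ of { b, c, d, e, f }
  { c }  = ᶜ of { a, b, d, e, f }
  { b, d }  = ᶜ of { a, c, e, f }
  (now 14)
Step 4: +2 →
  { a, e, f }  = { e, f } ∪ { a }
  { b, c, d }  = { c } ∪ { b, d }
  (now 16)
After Step 5 the family is unchanged; done.

Hence σ(ℰ) has 16 members: { {}, { a }, { c }, { a, c }, { b, d }, { e, f }, { a, b, d }, { a, e, f }, { b, c, d }, { c, e, f }, { a, b, c, d }, { a, c, e, f }, { b, d, e, f }, { a, b, d, e, f }, { b, c, d, e, f }, X }.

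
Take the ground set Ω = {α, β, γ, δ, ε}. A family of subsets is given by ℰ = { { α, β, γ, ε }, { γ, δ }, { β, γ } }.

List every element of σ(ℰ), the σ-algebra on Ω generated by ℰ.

Initial family (5 sets): { {}, { β, γ }, { γ, δ }, { α, β, γ, ε }, Ω }.
Iteration 1. New:
  { δ }  = { α, β, γ, ε }ᶜ
  { α, β, ε }  = { γ, δ }ᶜ
  { α, δ, ε }  = { β, γ }ᶜ
  { β, γ, δ }  = { γ, δ } ∪ { β, γ }
Iteration 2 (3 new):
  { α, ε }  = { β, γ, δ }ᶜ
  { α, β, δ, ε }  = { α, δ, ε } ∪ { α, β, ε }
  { α, γ, δ, ε }  = { α, δ, ε } ∪ { γ, δ }
Iteration 3: +2 →
  { β }  = { α, γ, δ, ε }ᶜ
  { γ }  = { α, β, δ, ε }ᶜ
Iteration 4: +2 →
  { β, δ }  = { δ } ∪ { β }
  { α, γ, ε }  = { γ } ∪ { α, ε }
Iteration 5: no new sets; the family is a σ-algebra.

Hence σ(ℰ) has 16 members: { {}, { β }, { γ }, { δ }, { α, ε }, { β, γ }, { β, δ }, { γ, δ }, { α, β, ε }, { α, γ, ε }, { α, δ, ε }, { β, γ, δ }, { α, β, γ, ε }, { α, β, δ, ε }, { α, γ, δ, ε }, Ω }.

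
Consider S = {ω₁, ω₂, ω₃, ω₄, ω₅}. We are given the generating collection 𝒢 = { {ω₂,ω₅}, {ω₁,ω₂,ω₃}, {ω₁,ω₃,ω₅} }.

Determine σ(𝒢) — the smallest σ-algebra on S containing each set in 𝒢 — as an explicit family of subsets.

σ(𝒢) (16 sets): { ∅, {ω₂}, {ω₄}, {ω₅}, {ω₁,ω₃}, {ω₂,ω₄}, {ω₂,ω₅}, {ω₄,ω₅}, {ω₁,ω₂,ω₃}, {ω₁,ω₃,ω₄}, {ω₁,ω₃,ω₅}, {ω₂,ω₄,ω₅}, {ω₁,ω₂,ω₃,ω₄}, {ω₁,ω₂,ω₃,ω₅}, {ω₁,ω₃,ω₄,ω₅}, S }

Trace:
Initial family (5 sets): { ∅, {ω₂,ω₅}, {ω₁,ω₂,ω₃}, {ω₁,ω₃,ω₅}, S }.
Iteration 1: 4 new —
  {ω₂,ω₄}  = S∖{ω₁,ω₃,ω₅}
  {ω₄,ω₅}  = S∖{ω₁,ω₂,ω₃}
  {ω₁,ω₃,ω₄}  = S∖{ω₂,ω₅}
  {ω₁,ω₂,ω₃,ω₅}  = {ω₂,ω₅} ∪ {ω₁,ω₂,ω₃}
  [9 total]
Iteration 2: +4 →
  {ω₄}  = S∖{ω₁,ω₂,ω₃,ω₅}
  {ω₂,ω₄,ω₅}  = {ω₂,ω₅} ∪ {ω₄,ω₅}
  {ω₁,ω₂,ω₃,ω₄}  = {ω₁,ω₂,ω₃} ∪ {ω₁,ω₃,ω₄}
  {ω₁,ω₃,ω₄,ω₅}  = {ω₁,ω₃,ω₅} ∪ {ω₄,ω₅}
  [13 total]
Iteration 3 (3 new):
  {ω₂}  = S∖{ω₁,ω₃,ω₄,ω₅}
  {ω₅}  = S∖{ω₁,ω₂,ω₃,ω₄}
  {ω₁,ω₃}  = S∖{ω₂,ω₄,ω₅}
  [16 total]
After Iteration 4 the family is unchanged; done.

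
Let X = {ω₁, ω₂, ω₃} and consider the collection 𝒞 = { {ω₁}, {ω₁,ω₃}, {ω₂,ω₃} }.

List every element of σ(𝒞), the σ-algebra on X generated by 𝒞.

Seed the family with 𝒞 together with ∅ and X: { {}, {ω₁}, {ω₁,ω₃}, {ω₂,ω₃}, X }.
Iteration 1: 1 new —
  {ω₂}  = {ω₁,ω₃}ᶜ
Iteration 2. New:
  {ω₁,ω₂}  = {ω₂} ∪ {ω₁}
Iteration 3: +1 →
  {ω₃}  = {ω₁,ω₂}ᶜ
Iteration 4: closed — nothing new.

σ(𝒞) = { {}, {ω₁}, {ω₂}, {ω₃}, {ω₁,ω₂}, {ω₁,ω₃}, {ω₂,ω₃}, X }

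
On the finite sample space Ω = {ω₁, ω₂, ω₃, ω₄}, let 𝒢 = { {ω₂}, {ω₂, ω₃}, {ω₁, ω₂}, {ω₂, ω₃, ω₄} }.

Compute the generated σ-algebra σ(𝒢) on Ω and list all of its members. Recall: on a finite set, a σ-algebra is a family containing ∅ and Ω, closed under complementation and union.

σ(𝒢) = { {}, {ω₁}, {ω₂}, {ω₃}, {ω₄}, {ω₁, ω₂}, {ω₁, ω₃}, {ω₁, ω₄}, {ω₂, ω₃}, {ω₂, ω₄}, {ω₃, ω₄}, {ω₁, ω₂, ω₃}, {ω₁, ω₂, ω₄}, {ω₁, ω₃, ω₄}, {ω₂, ω₃, ω₄}, Ω }

Derivation:
Take S₀ = 𝒢 ∪ {∅, Ω} = { {}, {ω₂}, {ω₁, ω₂}, {ω₂, ω₃}, {ω₂, ω₃, ω₄}, Ω }.
Step 1. New:
  {ω₁}  = Ω∖{ω₂, ω₃, ω₄}
  {ω₁, ω₄}  = Ω∖{ω₂, ω₃}
  {ω₃, ω₄}  = Ω∖{ω₁, ω₂}
  {ω₁, ω₂, ω₃}  = {ω₂, ω₃} ∪ {ω₁, ω₂}
  {ω₁, ω₃, ω₄}  = Ω∖{ω₂}
  (now 11)
Step 2: +2 →
  {ω₄}  = Ω∖{ω₁, ω₂, ω₃}
  {ω₁, ω₂, ω₄}  = {ω₁, ω₂} ∪ {ω₁, ω₄}
  (now 13)
Step 3 (2 new):
  {ω₃}  = Ω∖{ω₁, ω₂, ω₄}
  {ω₂, ω₄}  = {ω₄} ∪ {ω₂}
  (now 15)
Step 4. New:
  {ω₁, ω₃}  = Ω∖{ω₂, ω₄}
  (now 16)
Step 5: already closed under ᶜ and ∪.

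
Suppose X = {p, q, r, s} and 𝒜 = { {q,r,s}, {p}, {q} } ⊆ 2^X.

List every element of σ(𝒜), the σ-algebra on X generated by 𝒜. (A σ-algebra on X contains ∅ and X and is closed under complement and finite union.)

σ(𝒜) = { {}, {p}, {q}, {p,q}, {r,s}, {p,r,s}, {q,r,s}, X }

Working:
Seed the family with 𝒜 together with ∅ and X: { {}, {p}, {q}, {q,r,s}, X }.
Iteration 1: 2 new —
  {p,q}  = {q} ∪ {p}
  {p,r,s}  = ᶜ of {q}
  — 7 sets.
Iteration 2. New:
  {r,s}  = ᶜ of {p,q}
  — 8 sets.
Iteration 3: stable.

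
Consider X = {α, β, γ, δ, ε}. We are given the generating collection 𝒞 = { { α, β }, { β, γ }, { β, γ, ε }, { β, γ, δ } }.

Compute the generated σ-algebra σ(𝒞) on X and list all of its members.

Seed the family with 𝒞 together with ∅ and X: { ∅, { α, β }, { β, γ }, { β, γ, δ }, { β, γ, ε }, X }.
Round 1: 8 new —
  { α, δ }  = X∖{ β, γ, ε }
  { α, ε }  = X∖{ β, γ, δ }
  { α, β, γ }  = { β, γ } ∪ { α, β }
  { α, δ, ε }  = X∖{ β, γ }
  { γ, δ, ε }  = X∖{ α, β }
  { α, β, γ, δ }  = { β, γ, δ } ∪ { α, β }
  { α, β, γ, ε }  = { β, γ, ε } ∪ { α, β }
  { β, γ, δ, ε }  = { β, γ, ε } ∪ { β, γ, δ }
  [14 total]
Round 2: 8 new —
  { α }  = X∖{ β, γ, δ, ε }
  { δ }  = X∖{ α, β, γ, ε }
  { ε }  = X∖{ α, β, γ, δ }
  { δ, ε }  = X∖{ α, β, γ }
  { α, β, δ }  = { α, β } ∪ { α, δ }
  { α, β, ε }  = { α, β } ∪ { α, ε }
  { α, β, δ, ε }  = { α, δ, ε } ∪ { α, β }
  { α, γ, δ, ε }  = { α, δ, ε } ∪ { γ, δ, ε }
  [22 total]
Round 3: 4 new —
  { β }  = X∖{ α, γ, δ, ε }
  { γ }  = X∖{ α, β, δ, ε }
  { γ, δ }  = X∖{ α, β, ε }
  { γ, ε }  = X∖{ α, β, δ }
  [26 total]
Round 4: +6 →
  { α, γ }  = { γ } ∪ { α }
  { β, δ }  = { β } ∪ { δ }
  { β, ε }  = { β } ∪ { ε }
  { α, γ, δ }  = { γ, δ } ∪ { α, δ }
  { α, γ, ε }  = { γ } ∪ { α, ε }
  { β, δ, ε }  = { β } ∪ { δ, ε }
  [32 total]
After Round 5 the family is unchanged; done.

|σ(𝒞)| = 32.  σ(𝒞) = { ∅, { α }, { β }, { γ }, { δ }, { ε }, { α, β }, { α, γ }, { α, δ }, { α, ε }, { β, γ }, { β, δ }, { β, ε }, { γ, δ }, { γ, ε }, { δ, ε }, { α, β, γ }, { α, β, δ }, { α, β, ε }, { α, γ, δ }, { α, γ, ε }, { α, δ, ε }, { β, γ, δ }, { β, γ, ε }, { β, δ, ε }, { γ, δ, ε }, { α, β, γ, δ }, { α, β, γ, ε }, { α, β, δ, ε }, { α, γ, δ, ε }, { β, γ, δ, ε }, X }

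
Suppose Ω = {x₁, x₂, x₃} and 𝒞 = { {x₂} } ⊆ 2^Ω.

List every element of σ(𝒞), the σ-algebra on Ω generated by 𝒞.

Answer: σ(𝒞) = { {}, {x₂}, {x₁,x₃}, Ω }

Check:
Seed the family with 𝒞 together with ∅ and Ω: { {}, {x₂}, Ω }.
Step 1 adds 1:
  {x₁,x₃}  = ᶜ of {x₂}
Step 2: stable.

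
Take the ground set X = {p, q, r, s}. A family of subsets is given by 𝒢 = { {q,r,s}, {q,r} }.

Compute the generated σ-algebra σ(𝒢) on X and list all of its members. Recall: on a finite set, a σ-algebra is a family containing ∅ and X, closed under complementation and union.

σ(𝒢) = { {}, {p}, {s}, {p,s}, {q,r}, {p,q,r}, {q,r,s}, X }

Trace:
Begin from { {}, {q,r}, {q,r,s}, X } (that is, 𝒢 plus ∅ and X).
Step 1 adds 2:
  {p}  = complement {q,r,s}
  {p,s}  = complement {q,r}
  |family| = 6
Step 2: +1 →
  {p,q,r}  = {q,r} ∪ {p}
  |family| = 7
Step 3 (1 new):
  {s}  = complement {p,q,r}
  |family| = 8
Step 4: already closed under ᶜ and ∪.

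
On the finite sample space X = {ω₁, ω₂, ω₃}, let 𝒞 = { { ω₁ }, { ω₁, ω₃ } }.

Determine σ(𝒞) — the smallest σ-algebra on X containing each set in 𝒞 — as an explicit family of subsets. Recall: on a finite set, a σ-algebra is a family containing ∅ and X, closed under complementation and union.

Answer: σ(𝒞) = { {  }, { ω₁ }, { ω₂ }, { ω₃ }, { ω₁, ω₂ }, { ω₁, ω₃ }, { ω₂, ω₃ }, X }

Check:
Initial family (4 sets): { {  }, { ω₁ }, { ω₁, ω₃ }, X }.
Step 1 adds 2:
  { ω₂ }  = X∖{ ω₁, ω₃ }
  { ω₂, ω₃ }  = X∖{ ω₁ }
  (now 6)
Step 2: 1 new —
  { ω₁, ω₂ }  = { ω₂ } ∪ { ω₁ }
  (now 7)
Step 3: +1 →
  { ω₃ }  = X∖{ ω₁, ω₂ }
  (now 8)
Step 4: already closed under ᶜ and ∪.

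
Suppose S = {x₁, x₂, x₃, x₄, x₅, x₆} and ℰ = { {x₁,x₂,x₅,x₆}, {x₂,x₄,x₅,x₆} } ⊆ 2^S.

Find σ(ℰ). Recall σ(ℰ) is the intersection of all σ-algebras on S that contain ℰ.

Initial family (4 sets): { ∅, {x₁,x₂,x₅,x₆}, {x₂,x₄,x₅,x₆}, S }.
Pass 1: 3 new —
  {x₁,x₃}  = S∖{x₂,x₄,x₅,x₆}
  {x₃,x₄}  = S∖{x₁,x₂,x₅,x₆}
  {x₁,x₂,x₄,x₅,x₆}  = {x₂,x₄,x₅,x₆} ∪ {x₁,x₂,x₅,x₆}
  |family| = 7
Pass 2 adds 4:
  {x₃}  = S∖{x₁,x₂,x₄,x₅,x₆}
  {x₁,x₃,x₄}  = {x₃,x₄} ∪ {x₁,x₃}
  {x₁,x₂,x₃,x₅,x₆}  = {x₁,x₃} ∪ {x₁,x₂,x₅,x₆}
  {x₂,x₃,x₄,x₅,x₆}  = {x₃,x₄} ∪ {x₂,x₄,x₅,x₆}
  |family| = 11
Pass 3: 3 new —
  {x₁}  = S∖{x₂,x₃,x₄,x₅,x₆}
  {x₄}  = S∖{x₁,x₂,x₃,x₅,x₆}
  {x₂,x₅,x₆}  = S∖{x₁,x₃,x₄}
  |family| = 14
Pass 4 adds 2:
  {x₁,x₄}  = {x₁} ∪ {x₄}
  {x₂,x₃,x₅,x₆}  = {x₃} ∪ {x₂,x₅,x₆}
  |family| = 16
Pass 5: stable.

σ(ℰ) = { ∅, {x₁}, {x₃}, {x₄}, {x₁,x₃}, {x₁,x₄}, {x₃,x₄}, {x₁,x₃,x₄}, {x₂,x₅,x₆}, {x₁,x₂,x₅,x₆}, {x₂,x₃,x₅,x₆}, {x₂,x₄,x₅,x₆}, {x₁,x₂,x₃,x₅,x₆}, {x₁,x₂,x₄,x₅,x₆}, {x₂,x₃,x₄,x₅,x₆}, S }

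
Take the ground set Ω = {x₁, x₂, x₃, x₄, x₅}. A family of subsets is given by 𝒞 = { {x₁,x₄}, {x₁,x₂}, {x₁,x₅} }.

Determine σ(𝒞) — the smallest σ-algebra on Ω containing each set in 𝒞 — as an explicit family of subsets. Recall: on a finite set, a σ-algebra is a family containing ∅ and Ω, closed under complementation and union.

Seed the family with 𝒞 together with ∅ and Ω: { {}, {x₁,x₂}, {x₁,x₄}, {x₁,x₅}, Ω }.
Round 1 adds 6:
  {x₁,x₂,x₄}  = {x₁,x₄} ∪ {x₁,x₂}
  {x₁,x₂,x₅}  = {x₁,x₂} ∪ {x₁,x₅}
  {x₁,x₄,x₅}  = {x₁,x₄} ∪ {x₁,x₅}
  {x₂,x₃,x₄}  = {x₁,x₅}ᶜ
  {x₂,x₃,x₅}  = {x₁,x₄}ᶜ
  {x₃,x₄,x₅}  = {x₁,x₂}ᶜ
  |family| = 11
Round 2 adds 8:
  {x₂,x₃}  = {x₁,x₄,x₅}ᶜ
  {x₃,x₄}  = {x₁,x₂,x₅}ᶜ
  {x₃,x₅}  = {x₁,x₂,x₄}ᶜ
  {x₁,x₂,x₃,x₄}  = {x₂,x₃,x₄} ∪ {x₁,x₂}
  {x₁,x₂,x₃,x₅}  = {x₁,x₂} ∪ {x₂,x₃,x₅}
  {x₁,x₂,x₄,x₅}  = {x₁,x₄,x₅} ∪ {x₁,x₂}
  {x₁,x₃,x₄,x₅}  = {x₁,x₄,x₅} ∪ {x₃,x₄,x₅}
  {x₂,x₃,x₄,x₅}  = {x₃,x₄,x₅} ∪ {x₂,x₃,x₄}
  |family| = 19
Round 3: 8 new —
  {x₁}  = {x₂,x₃,x₄,x₅}ᶜ
  {x₂}  = {x₁,x₃,x₄,x₅}ᶜ
  {x₃}  = {x₁,x₂,x₄,x₅}ᶜ
  {x₄}  = {x₁,x₂,x₃,x₅}ᶜ
  {x₅}  = {x₁,x₂,x₃,x₄}ᶜ
  {x₁,x₂,x₃}  = {x₁,x₂} ∪ {x₂,x₃}
  {x₁,x₃,x₄}  = {x₃,x₄} ∪ {x₁,x₄}
  {x₁,x₃,x₅}  = {x₁,x₅} ∪ {x₃,x₅}
  |family| = 27
Round 4: +4 →
  {x₁,x₃}  = {x₃} ∪ {x₁}
  {x₂,x₄}  = {x₁,x₃,x₅}ᶜ
  {x₂,x₅}  = {x₁,x₃,x₄}ᶜ
  {x₄,x₅}  = {x₁,x₂,x₃}ᶜ
  |family| = 31
Round 5 (1 new):
  {x₂,x₄,x₅}  = {x₁,x₃}ᶜ
  |family| = 32
Round 6 adds nothing — fixpoint reached.

Hence σ(𝒞) has 32 members: { {}, {x₁}, {x₂}, {x₃}, {x₄}, {x₅}, {x₁,x₂}, {x₁,x₃}, {x₁,x₄}, {x₁,x₅}, {x₂,x₃}, {x₂,x₄}, {x₂,x₅}, {x₃,x₄}, {x₃,x₅}, {x₄,x₅}, {x₁,x₂,x₃}, {x₁,x₂,x₄}, {x₁,x₂,x₅}, {x₁,x₃,x₄}, {x₁,x₃,x₅}, {x₁,x₄,x₅}, {x₂,x₃,x₄}, {x₂,x₃,x₅}, {x₂,x₄,x₅}, {x₃,x₄,x₅}, {x₁,x₂,x₃,x₄}, {x₁,x₂,x₃,x₅}, {x₁,x₂,x₄,x₅}, {x₁,x₃,x₄,x₅}, {x₂,x₃,x₄,x₅}, Ω }.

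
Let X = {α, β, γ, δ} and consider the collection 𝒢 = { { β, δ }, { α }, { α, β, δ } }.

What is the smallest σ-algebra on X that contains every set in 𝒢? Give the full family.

|σ(𝒢)| = 8.  σ(𝒢) = { ∅, { α }, { γ }, { α, γ }, { β, δ }, { α, β, δ }, { β, γ, δ }, X }

Trace:
Seed the family with 𝒢 together with ∅ and X: { ∅, { α }, { β, δ }, { α, β, δ }, X }.
Round 1 (3 new):
  { γ }  = complement { α, β, δ }
  { α, γ }  = complement { β, δ }
  { β, γ, δ }  = complement { α }
Round 2 adds nothing — fixpoint reached.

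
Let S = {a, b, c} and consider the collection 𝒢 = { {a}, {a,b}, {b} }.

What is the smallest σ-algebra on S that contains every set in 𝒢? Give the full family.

Start: 𝒢 ∪ {∅, S} = { {}, {a}, {b}, {a,b}, S }.
Iteration 1 (3 new):
  {c}  = ᶜ of {a,b}
  {a,c}  = ᶜ of {b}
  {b,c}  = ᶜ of {a}
  |family| = 8
Iteration 2: already closed under ᶜ and ∪.

|σ(𝒢)| = 8.  σ(𝒢) = { {}, {a}, {b}, {c}, {a,b}, {a,c}, {b,c}, S }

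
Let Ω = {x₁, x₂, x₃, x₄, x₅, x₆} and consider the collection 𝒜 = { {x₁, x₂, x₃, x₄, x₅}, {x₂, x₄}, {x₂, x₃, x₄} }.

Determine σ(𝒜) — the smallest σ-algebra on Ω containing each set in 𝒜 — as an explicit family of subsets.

Begin from { ∅, {x₂, x₄}, {x₂, x₃, x₄}, {x₁, x₂, x₃, x₄, x₅}, Ω } (that is, 𝒜 plus ∅ and Ω).
Step 1: 3 new —
  {x₆}  = complement {x₁, x₂, x₃, x₄, x₅}
  {x₁, x₅, x₆}  = complement {x₂, x₃, x₄}
  {x₁, x₃, x₅, x₆}  = complement {x₂, x₄}
  (now 8)
Step 2: +3 →
  {x₂, x₄, x₆}  = {x₂, x₄} ∪ {x₆}
  {x₂, x₃, x₄, x₆}  = {x₂, x₃, x₄} ∪ {x₆}
  {x₁, x₂, x₄, x₅, x₆}  = {x₁, x₅, x₆} ∪ {x₂, x₄}
  (now 11)
Step 3: 3 new —
  {x₃}  = complement {x₁, x₂, x₄, x₅, x₆}
  {x₁, x₅}  = complement {x₂, x₃, x₄, x₆}
  {x₁, x₃, x₅}  = complement {x₂, x₄, x₆}
  (now 14)
Step 4. New:
  {x₃, x₆}  = {x₃} ∪ {x₆}
  {x₁, x₂, x₄, x₅}  = {x₁, x₅} ∪ {x₂, x₄}
  (now 16)
After Step 5 the family is unchanged; done.

σ(𝒜) = { ∅, {x₃}, {x₆}, {x₁, x₅}, {x₂, x₄}, {x₃, x₆}, {x₁, x₃, x₅}, {x₁, x₅, x₆}, {x₂, x₃, x₄}, {x₂, x₄, x₆}, {x₁, x₂, x₄, x₅}, {x₁, x₃, x₅, x₆}, {x₂, x₃, x₄, x₆}, {x₁, x₂, x₃, x₄, x₅}, {x₁, x₂, x₄, x₅, x₆}, Ω }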